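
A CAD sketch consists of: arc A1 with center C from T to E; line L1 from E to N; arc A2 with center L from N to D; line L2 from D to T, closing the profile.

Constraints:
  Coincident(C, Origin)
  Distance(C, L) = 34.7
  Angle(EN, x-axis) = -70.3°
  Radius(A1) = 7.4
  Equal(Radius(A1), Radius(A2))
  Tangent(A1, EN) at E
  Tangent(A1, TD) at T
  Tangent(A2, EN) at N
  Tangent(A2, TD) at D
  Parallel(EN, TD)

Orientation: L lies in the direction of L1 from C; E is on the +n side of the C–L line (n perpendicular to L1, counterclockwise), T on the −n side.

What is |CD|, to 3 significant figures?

35.5

Tangency of A1 to both parallel lines with radius 7.4 puts E and T at C ± 7.4·n: E = (6.97, 2.49), T = (-6.97, -2.49). Equal radii place N and D the same way about L: N = L + 7.4·n = (18.7, -30.2), D = L − 7.4·n = (4.73, -35.2). Then |CD| = |D − C| = 35.5.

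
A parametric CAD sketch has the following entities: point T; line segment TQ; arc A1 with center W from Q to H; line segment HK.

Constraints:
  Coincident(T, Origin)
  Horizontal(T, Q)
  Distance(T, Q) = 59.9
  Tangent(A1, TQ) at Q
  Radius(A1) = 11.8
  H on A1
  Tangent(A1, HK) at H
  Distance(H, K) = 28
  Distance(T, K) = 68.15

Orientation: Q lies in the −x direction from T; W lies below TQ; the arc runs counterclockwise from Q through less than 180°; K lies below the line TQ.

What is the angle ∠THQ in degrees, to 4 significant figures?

47.24°

T is at the origin; T and Q share the same y with |TQ| = 59.9 and Q on the −x side, so Q = (-59.90, 0.000). A1 meets TQ tangentially, so WQ is at right angles to TQ, so W = Q + (0, -11.8) = (-59.90, -11.80). Since WH ⟂ HK (tangency), |WK| = √(11.8² + 28.0²) = 30.38 regardless of where H sits on A1. So K lies on both circle(T, 68.15) and circle(W, 30.38); the below-TQ intersection is K = (-53.98, -41.60). H is the foot of the tangent from K: H = (-69.67, -18.41).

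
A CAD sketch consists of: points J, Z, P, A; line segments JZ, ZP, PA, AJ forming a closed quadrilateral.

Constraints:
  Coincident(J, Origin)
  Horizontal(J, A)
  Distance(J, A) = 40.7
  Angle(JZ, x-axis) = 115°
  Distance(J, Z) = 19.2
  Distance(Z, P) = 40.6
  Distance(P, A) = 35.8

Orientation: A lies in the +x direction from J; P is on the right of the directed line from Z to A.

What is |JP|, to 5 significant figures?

21.420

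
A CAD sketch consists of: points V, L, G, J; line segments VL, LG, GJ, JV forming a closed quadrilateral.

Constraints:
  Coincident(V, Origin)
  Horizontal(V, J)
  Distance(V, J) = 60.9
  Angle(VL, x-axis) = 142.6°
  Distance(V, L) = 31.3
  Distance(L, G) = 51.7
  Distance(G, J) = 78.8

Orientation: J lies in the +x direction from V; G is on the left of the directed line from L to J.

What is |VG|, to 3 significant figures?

59.3

Checks: |LG| = 51.70 ✓; |GJ| = 78.80 ✓.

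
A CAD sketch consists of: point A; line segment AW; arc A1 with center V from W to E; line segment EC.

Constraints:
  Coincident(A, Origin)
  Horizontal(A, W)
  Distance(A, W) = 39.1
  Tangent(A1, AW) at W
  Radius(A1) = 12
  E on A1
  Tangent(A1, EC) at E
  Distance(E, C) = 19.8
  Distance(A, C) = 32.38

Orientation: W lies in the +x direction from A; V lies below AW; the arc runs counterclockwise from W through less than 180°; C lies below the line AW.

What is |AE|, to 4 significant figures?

29.01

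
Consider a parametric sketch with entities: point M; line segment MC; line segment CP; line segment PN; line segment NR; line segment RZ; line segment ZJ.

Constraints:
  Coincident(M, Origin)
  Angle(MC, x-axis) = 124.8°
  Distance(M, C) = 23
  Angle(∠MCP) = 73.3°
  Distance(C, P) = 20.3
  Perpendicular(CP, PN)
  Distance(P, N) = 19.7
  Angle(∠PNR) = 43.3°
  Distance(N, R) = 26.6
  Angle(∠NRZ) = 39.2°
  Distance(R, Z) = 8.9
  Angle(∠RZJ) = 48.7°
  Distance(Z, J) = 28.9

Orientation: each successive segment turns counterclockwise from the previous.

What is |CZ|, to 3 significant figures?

11.0

∠PNR = 43.3° gives NR at 98.2° from the x-axis; with |NR| = 26.6, R = (-14.1, 17.1). ∠NRZ = 39.2° gives RZ at -121° from the x-axis; with |RZ| = 8.9, Z = (-18.7, 9.44). Then |CZ| = |Z − C| = 11.0.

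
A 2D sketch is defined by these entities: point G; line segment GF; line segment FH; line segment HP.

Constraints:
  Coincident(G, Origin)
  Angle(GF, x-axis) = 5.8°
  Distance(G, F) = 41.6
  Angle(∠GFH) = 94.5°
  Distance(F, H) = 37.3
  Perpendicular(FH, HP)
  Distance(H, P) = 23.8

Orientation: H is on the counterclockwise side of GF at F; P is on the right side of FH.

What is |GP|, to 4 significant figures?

76.85

G is at the origin; GF runs at 5.8° with length 41.6, so F = 41.6·(cos 5.8°, sin 5.8°) = (41.39, 4.204). ∠GFH = 94.5°, so FH runs at 5.8° + (180° − 94.5°) = 91.30° from the x-axis; with |FH| = 37.3, H = F + 37.3·(cos 91.30°, sin 91.30°) = (40.54, 41.49). FH ⟂ HP; with |HP| = 23.8 on the right of FH, P = H + 23.8·(0.9997, 0.02269) = (64.33, 42.03). Then |GP| = |P − G| = 76.85.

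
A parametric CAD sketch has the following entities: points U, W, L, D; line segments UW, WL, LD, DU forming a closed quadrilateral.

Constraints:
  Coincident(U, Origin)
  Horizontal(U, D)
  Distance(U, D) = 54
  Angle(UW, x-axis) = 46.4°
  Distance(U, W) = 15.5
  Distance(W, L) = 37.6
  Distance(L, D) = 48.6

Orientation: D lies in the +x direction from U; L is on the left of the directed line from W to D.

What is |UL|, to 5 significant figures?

52.904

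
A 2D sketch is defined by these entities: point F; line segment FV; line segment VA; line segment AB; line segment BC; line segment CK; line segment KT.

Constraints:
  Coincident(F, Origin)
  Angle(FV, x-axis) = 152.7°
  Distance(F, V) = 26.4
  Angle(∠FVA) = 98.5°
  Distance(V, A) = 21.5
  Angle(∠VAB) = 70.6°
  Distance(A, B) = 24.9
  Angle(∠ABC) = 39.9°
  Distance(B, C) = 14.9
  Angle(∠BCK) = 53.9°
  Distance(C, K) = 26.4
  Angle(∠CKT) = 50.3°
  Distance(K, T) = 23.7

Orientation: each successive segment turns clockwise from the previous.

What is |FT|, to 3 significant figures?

18.3

∠BCK = 53.9° gives CK at 55.6° from the x-axis; with |CK| = 26.4, K = (3.06, 38.4). ∠CKT = 50.3° gives KT at -74.1° from the x-axis; with |KT| = 23.7, T = (9.55, 15.6). Then |FT| = |T − F| = 18.3.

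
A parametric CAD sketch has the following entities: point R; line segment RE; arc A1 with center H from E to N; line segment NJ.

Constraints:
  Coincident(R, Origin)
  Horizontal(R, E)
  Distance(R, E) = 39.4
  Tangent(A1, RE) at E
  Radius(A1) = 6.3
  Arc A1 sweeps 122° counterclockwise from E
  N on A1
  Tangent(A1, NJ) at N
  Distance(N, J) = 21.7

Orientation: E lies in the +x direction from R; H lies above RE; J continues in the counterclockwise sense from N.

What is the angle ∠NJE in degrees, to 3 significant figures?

19.6°

R is at the origin; RE is horizontal with |RE| = 39.4 and E on the +x side, so E = (39.4, 0.00). Tangency of A1 to RE means the radius HE is perpendicular to RE, so H = E + (0, 6.3) = (39.4, 6.30). On A1, E sits at bearing -90° from H; a 122° counterclockwise sweep puts N at bearing 32°, so N = H + 6.3·(cos 32°, sin 32°) = (44.7, 9.64). The tangent condition forces HN to be normal to NJ, so NJ runs along (−sin 32°, cos 32°); with |NJ| = 21.7, J = (33.2, 28.0). Then cos ∠NJE = JN·JE / (|JN||JE|), giving 19.6°.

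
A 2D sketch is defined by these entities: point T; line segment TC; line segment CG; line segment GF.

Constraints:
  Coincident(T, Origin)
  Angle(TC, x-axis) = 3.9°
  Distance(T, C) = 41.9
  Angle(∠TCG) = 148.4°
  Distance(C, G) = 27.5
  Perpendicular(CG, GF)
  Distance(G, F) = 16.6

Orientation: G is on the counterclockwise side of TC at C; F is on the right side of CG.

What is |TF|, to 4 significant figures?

74.02

T is at the origin; TC runs at 3.9° with length 41.9, so C = 41.9·(cos 3.9°, sin 3.9°) = (41.80, 2.850). ∠TCG = 148.4°, so CG runs at 3.9° + (180° − 148.4°) = 35.50° from the x-axis; with |CG| = 27.5, G = C + 27.5·(cos 35.50°, sin 35.50°) = (64.19, 18.82). CG is perpendicular to GF; with |GF| = 16.6 on the right of CG, F = G + 16.6·(0.5807, -0.8141) = (73.83, 5.305). Then |TF| = |F − T| = 74.02.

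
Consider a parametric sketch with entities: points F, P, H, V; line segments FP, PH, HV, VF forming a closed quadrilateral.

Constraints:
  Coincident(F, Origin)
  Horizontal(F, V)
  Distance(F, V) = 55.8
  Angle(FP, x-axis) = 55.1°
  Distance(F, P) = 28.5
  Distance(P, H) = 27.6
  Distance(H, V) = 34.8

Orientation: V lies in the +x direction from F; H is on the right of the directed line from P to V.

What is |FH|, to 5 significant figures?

21.542

F is at the origin; FV is horizontal with |FV| = 55.8 and V in +x, so V = (55.8, 0). FP runs at 55.1° with |FP| = 28.5, so P = (16.306, 23.374). H is determined by |PH| = 27.6 and |HV| = 34.8 together: it lies at the intersection of circle(P, 27.6) and circle(V, 34.8). With |PV| = 45.893, the foot of the radical line on PV is 18.051 from P and the perpendicular offset is √(27.6² − 18.051²) = 20.878. Taking the right-of-PV solution: H = (21.207, -3.7871).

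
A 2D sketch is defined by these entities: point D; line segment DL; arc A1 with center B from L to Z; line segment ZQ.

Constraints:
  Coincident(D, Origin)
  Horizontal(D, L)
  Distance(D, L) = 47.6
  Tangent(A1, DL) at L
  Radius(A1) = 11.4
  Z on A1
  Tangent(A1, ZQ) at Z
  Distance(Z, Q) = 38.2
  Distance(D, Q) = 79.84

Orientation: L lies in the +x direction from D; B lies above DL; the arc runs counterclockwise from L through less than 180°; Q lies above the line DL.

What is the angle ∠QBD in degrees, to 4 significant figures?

127.8°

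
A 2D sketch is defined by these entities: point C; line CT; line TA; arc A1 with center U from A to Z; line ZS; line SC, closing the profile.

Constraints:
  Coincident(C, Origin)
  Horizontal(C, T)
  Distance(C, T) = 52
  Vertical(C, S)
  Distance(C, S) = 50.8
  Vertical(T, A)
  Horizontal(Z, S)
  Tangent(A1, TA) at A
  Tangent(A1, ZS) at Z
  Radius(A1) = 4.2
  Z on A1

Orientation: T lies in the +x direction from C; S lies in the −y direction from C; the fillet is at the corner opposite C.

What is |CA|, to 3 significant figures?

69.8

C is at the origin; CT is horizontal with |CT| = 52.0 and T on the +x side, so T = (52.0, 0.00). C and S share the same x with |CS| = 50.8 and S on the −y side, so S = (0.00, -50.8). The virtual corner opposite C is at (52.0, -50.8). Since A1 is tangent to TA there, UA ⟂ TA and since A1 is tangent to ZS there, UZ ⟂ ZS, with radius 4.2, so the center U sits 4.2 in from both sides at U = (47.8, -46.6). That places the tangent points at A = (52.0, -46.6) on TA and Z = (47.8, -50.8) on ZS. Then |CA| = |A − C| = 69.8.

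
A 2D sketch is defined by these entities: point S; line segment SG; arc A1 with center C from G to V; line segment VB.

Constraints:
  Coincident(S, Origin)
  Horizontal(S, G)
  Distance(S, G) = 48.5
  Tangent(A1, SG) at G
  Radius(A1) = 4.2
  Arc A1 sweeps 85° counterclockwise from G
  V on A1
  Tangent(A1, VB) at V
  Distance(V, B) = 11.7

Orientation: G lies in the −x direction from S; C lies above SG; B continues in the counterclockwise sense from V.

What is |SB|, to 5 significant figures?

45.984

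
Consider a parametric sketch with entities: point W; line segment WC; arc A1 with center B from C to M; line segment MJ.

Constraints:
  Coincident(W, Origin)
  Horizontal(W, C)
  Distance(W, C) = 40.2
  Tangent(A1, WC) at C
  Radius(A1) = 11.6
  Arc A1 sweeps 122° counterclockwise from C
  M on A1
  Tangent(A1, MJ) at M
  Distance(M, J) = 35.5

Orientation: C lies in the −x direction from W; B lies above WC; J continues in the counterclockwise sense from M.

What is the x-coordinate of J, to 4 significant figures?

-49.17

W is at the origin; WC is horizontal with |WC| = 40.2 and C on the −x side, so C = (-40.20, 0.000). Tangency of A1 to WC means the radius BC is perpendicular to WC, so B = C + (0, 11.6) = (-40.20, 11.60). On A1, C sits at bearing -90° from B; a 122° counterclockwise sweep puts M at bearing 32°, so M = B + 11.6·(cos 32°, sin 32°) = (-30.36, 17.75). A1 meets MJ tangentially, so BM is at right angles to MJ, so MJ runs along (−sin 32°, cos 32°); with |MJ| = 35.5, J = (-49.17, 47.85). So J.x = -49.17.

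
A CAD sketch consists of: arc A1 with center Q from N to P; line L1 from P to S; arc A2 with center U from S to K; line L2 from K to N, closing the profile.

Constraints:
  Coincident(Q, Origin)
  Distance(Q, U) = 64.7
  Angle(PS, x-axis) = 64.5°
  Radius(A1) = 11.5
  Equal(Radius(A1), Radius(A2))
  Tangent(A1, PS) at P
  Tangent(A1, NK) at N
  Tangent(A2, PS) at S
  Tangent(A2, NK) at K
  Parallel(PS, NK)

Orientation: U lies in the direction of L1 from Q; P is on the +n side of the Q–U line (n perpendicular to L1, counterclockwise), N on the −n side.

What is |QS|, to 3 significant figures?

65.7

The slot axis is L1's direction at 64.5°, so u = (cos 64.5°, sin 64.5°) = (0.431, 0.903) and n = (−sin 64.5°, cos 64.5°) = (-0.903, 0.431). Q is at the origin and U lies 64.7 along u from Q, so U = 64.7·u = (27.9, 58.4). Tangency of A1 to both parallel lines with radius 11.5 puts P and N at Q ± 11.5·n: P = (-10.4, 4.95), N = (10.4, -4.95). Equal radii place S and K the same way about U: S = U + 11.5·n = (17.5, 63.3), K = U − 11.5·n = (38.2, 53.4). Then |QS| = |S − Q| = 65.7.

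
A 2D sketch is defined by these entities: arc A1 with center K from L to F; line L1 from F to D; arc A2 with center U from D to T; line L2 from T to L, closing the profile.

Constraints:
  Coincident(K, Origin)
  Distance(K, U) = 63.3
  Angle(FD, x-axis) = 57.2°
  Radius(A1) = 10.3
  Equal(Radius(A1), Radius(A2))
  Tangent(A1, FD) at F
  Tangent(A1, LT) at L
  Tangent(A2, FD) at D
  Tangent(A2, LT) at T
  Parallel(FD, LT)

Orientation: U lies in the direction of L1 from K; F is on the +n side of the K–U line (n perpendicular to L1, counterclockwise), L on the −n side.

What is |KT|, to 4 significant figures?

64.13

The slot axis is L1's direction at 57.2°, so u = (cos 57.2°, sin 57.2°) = (0.5417, 0.8406) and n = (−sin 57.2°, cos 57.2°) = (-0.8406, 0.5417). K is at the origin and U lies 63.3 along u from K, so U = 63.3·u = (34.29, 53.21). Tangency of A1 to both parallel lines with radius 10.3 puts F and L at K ± 10.3·n: F = (-8.658, 5.580), L = (8.658, -5.580). Equal radii place D and T the same way about U: D = U + 10.3·n = (25.63, 58.79), T = U − 10.3·n = (42.95, 47.63). Then |KT| = |T − K| = 64.13.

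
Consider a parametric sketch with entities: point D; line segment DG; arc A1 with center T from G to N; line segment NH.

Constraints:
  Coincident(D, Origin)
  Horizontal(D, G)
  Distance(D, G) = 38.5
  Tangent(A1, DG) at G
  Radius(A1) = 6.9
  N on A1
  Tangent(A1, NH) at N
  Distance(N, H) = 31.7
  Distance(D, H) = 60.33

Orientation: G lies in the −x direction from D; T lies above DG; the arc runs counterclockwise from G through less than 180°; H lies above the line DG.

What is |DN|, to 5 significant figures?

33.850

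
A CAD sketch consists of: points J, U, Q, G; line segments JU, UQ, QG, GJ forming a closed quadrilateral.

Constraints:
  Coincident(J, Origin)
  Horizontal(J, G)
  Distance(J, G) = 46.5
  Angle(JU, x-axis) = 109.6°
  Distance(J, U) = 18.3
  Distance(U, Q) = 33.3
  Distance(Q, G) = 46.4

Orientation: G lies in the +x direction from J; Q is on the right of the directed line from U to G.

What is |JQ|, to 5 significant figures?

15.122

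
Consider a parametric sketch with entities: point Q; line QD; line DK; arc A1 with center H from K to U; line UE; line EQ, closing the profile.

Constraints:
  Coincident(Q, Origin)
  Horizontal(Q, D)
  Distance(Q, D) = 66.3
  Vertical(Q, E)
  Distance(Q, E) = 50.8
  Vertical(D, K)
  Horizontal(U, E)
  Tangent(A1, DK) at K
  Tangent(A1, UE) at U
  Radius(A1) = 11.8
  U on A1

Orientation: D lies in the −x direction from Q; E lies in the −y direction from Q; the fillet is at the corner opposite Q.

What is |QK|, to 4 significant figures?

76.92

Q is at the origin; QD is horizontal with |QD| = 66.3 and D on the −x side, so D = (-66.30, 0.000). QE is vertical with |QE| = 50.8 and E on the −y side, so E = (0.000, -50.80). The virtual corner opposite Q is at (-66.30, -50.80). Since A1 is tangent to DK there, HK ⟂ DK and since A1 is tangent to UE there, HU ⟂ UE, with radius 11.8, so the center H sits 11.8 in from both sides at H = (-54.50, -39.00). That places the tangent points at K = (-66.30, -39.00) on DK and U = (-54.50, -50.80) on UE. Then |QK| = |K − Q| = 76.92.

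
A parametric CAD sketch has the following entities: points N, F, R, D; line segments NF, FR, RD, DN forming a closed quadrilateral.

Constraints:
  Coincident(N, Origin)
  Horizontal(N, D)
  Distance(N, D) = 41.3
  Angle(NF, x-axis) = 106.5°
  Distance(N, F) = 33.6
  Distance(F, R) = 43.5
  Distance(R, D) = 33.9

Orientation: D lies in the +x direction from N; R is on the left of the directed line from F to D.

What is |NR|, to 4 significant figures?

47.41

N is at the origin; ND is horizontal with |ND| = 41.3 and D in +x, so D = (41.3, 0). NF runs at 106.5° with |NF| = 33.6, so F = (-9.543, 32.22). R is determined by |FR| = 43.5 and |RD| = 33.9 together: it lies at the intersection of circle(F, 43.5) and circle(D, 33.9). With |FD| = 60.19, the foot of the radical line on FD is 36.27 from F and the perpendicular offset is √(43.5² − 36.27²) = 24.02. Taking the left-of-FD solution: R = (33.95, 33.09).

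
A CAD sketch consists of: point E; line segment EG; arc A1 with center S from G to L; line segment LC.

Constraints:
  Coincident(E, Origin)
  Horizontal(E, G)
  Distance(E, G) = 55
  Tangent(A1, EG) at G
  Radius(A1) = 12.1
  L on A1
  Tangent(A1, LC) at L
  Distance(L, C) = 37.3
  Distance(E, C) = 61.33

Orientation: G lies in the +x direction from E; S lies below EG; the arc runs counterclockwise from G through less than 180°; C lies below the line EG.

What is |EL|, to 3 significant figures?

44.3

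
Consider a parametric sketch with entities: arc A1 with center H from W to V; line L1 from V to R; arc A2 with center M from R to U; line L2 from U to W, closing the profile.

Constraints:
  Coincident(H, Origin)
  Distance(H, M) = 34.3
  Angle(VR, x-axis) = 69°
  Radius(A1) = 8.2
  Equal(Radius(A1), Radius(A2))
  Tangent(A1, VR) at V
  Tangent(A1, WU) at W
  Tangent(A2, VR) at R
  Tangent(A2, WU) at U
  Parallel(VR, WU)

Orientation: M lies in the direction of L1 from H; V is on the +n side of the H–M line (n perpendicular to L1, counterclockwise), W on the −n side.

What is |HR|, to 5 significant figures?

35.267

Tangency of A1 to both parallel lines with radius 8.2 puts V and W at H ± 8.2·n: V = (-7.6554, 2.9386), W = (7.6554, -2.9386). Equal radii place R and U the same way about M: R = M + 8.2·n = (4.6367, 34.960), U = M − 8.2·n = (19.947, 29.083). Then |HR| = |R − H| = 35.267.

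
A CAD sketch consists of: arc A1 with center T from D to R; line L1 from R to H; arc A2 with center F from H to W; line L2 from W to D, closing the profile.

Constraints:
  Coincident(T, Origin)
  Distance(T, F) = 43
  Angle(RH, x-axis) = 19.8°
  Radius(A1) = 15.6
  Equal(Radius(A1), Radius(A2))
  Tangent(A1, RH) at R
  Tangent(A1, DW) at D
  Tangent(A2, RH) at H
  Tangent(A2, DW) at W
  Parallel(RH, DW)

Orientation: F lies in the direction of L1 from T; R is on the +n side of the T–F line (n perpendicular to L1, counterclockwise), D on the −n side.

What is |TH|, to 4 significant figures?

45.74

Tangency of A1 to both parallel lines with radius 15.6 puts R and D at T ± 15.6·n: R = (-5.284, 14.68), D = (5.284, -14.68). Equal radii place H and W the same way about F: H = F + 15.6·n = (35.17, 29.24), W = F − 15.6·n = (45.74, -0.1120). Then |TH| = |H − T| = 45.74.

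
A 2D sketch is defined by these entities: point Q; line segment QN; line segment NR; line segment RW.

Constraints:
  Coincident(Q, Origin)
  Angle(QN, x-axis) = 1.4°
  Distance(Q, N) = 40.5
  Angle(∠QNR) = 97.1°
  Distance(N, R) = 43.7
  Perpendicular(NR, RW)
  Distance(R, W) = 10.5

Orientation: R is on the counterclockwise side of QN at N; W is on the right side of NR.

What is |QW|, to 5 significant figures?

70.297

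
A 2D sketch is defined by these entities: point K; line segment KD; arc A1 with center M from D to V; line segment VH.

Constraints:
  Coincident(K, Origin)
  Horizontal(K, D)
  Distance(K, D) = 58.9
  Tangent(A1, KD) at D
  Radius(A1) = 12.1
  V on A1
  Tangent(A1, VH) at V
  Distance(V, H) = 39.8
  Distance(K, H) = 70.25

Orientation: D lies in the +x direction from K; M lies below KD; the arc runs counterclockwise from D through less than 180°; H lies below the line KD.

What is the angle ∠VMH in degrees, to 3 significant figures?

73.1°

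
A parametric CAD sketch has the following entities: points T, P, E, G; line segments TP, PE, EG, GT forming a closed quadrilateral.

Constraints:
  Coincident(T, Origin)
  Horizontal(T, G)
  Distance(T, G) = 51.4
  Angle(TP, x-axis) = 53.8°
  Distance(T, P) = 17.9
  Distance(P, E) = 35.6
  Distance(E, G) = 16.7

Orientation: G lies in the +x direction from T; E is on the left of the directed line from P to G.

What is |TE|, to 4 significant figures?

48.79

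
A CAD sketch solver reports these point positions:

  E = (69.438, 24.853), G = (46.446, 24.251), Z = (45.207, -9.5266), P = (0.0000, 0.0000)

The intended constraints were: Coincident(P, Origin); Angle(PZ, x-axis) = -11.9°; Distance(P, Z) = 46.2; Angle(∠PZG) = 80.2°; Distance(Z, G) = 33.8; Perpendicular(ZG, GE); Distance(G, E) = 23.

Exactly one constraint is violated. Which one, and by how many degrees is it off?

Perpendicular(ZG, GE) — off by 3.60°.

P = (0.00, 0.00) ✓; PZ at -11.90° ✓; |PZ| = 46.20 ✓; ∠PZG = 80.20° ✓; |ZG| = 33.80 ✓; ∠(ZG, GE) = 86.40° ✗; |GE| = 23.00 ✓.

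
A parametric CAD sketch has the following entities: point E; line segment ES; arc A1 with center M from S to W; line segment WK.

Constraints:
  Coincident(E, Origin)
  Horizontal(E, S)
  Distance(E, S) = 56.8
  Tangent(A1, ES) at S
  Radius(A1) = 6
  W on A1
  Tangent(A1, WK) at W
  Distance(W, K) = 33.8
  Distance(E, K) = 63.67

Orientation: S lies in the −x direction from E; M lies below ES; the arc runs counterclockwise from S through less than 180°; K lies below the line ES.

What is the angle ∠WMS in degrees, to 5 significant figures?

111.76°

E is at the origin; ES is horizontal with |ES| = 56.8 and S on the −x side, so S = (-56.800, 0.0000). Tangency of A1 to ES means the radius MS is perpendicular to ES, so M = S + (0, -6) = (-56.800, -6.0000). Since MW ⟂ WK (tangency), |MK| = √(6.0² + 33.8²) = 34.328 regardless of where W sits on A1. So K lies on both circle(E, 63.67) and circle(M, 34.328); the below-ES intersection is K = (-49.844, -39.616). W is the foot of the tangent from K: W = (-62.373, -8.2240).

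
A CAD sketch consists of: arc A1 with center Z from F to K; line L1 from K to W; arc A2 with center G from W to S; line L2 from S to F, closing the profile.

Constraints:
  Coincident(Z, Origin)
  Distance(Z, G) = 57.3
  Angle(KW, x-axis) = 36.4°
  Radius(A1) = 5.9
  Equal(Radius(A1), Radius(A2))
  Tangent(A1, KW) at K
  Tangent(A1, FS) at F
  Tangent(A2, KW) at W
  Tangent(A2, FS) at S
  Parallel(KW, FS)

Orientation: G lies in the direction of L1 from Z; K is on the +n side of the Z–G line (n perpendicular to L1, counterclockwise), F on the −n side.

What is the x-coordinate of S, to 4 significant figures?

49.62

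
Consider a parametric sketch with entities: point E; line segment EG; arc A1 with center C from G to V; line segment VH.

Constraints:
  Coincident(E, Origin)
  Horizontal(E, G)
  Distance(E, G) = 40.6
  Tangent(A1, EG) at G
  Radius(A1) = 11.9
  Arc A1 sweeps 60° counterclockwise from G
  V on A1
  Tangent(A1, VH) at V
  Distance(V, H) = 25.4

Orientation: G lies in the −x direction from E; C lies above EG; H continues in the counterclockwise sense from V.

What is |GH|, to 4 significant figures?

36.20

On A1, G sits at bearing -90° from C; a 60° counterclockwise sweep puts V at bearing -30°, so V = C + 11.9·(cos -30°, sin -30°) = (-30.29, 5.950). Since A1 is tangent to VH there, CV ⟂ VH, so VH runs along (−sin -30°, cos -30°); with |VH| = 25.4, H = (-17.59, 27.95). Then |GH| = |H − G| = 36.20.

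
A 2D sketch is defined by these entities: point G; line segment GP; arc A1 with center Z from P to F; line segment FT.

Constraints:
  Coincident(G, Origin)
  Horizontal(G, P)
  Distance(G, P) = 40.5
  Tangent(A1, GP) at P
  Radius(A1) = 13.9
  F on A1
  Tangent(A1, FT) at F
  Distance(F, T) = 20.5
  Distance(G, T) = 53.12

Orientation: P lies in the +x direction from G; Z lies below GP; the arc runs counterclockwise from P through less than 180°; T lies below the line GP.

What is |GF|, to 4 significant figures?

34.28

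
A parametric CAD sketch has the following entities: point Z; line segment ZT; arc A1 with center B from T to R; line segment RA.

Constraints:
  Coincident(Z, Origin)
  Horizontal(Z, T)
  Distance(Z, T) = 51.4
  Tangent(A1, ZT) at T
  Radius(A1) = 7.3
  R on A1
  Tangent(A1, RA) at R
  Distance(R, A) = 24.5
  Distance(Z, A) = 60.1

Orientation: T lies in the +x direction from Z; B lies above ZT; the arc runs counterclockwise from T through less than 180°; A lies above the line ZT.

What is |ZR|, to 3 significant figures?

59.1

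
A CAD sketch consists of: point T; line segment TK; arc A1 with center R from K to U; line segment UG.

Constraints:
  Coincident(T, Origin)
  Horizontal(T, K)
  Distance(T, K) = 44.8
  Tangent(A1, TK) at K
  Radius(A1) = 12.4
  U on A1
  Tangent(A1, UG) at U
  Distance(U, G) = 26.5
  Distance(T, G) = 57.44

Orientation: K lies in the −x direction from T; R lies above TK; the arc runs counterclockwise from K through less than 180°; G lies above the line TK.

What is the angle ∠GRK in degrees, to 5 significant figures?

170.49°

Checks: |RU| = 12.40 ✓; ∠(RU, UG) = 90.00° ✓; |UG| = 26.50 ✓; |TG| = 57.44 ✓.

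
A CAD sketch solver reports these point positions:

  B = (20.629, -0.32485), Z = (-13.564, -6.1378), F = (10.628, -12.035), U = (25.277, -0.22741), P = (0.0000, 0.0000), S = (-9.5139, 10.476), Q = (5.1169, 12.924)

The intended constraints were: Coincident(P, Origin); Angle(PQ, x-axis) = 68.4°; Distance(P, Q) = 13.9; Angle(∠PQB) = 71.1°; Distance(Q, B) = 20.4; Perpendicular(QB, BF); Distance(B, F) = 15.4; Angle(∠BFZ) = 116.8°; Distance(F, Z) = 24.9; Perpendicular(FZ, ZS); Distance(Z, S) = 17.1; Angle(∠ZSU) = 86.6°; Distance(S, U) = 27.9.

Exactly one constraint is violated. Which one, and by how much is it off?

Distance(S, U) = 27.9 — off by 8.50.

P = (0.00, 0.00) ✓; PQ at 68.40° ✓; |PQ| = 13.90 ✓; ∠PQB = 71.10° ✓; |QB| = 20.40 ✓; ∠(QB, BF) = 90.00° ✓; |BF| = 15.40 ✓; ∠BFZ = 116.8° ✓; |FZ| = 24.90 ✓; ∠(FZ, ZS) = 90.00° ✓; |ZS| = 17.10 ✓; ∠ZSU = 86.60° ✓; |SU| = 36.40 ✗.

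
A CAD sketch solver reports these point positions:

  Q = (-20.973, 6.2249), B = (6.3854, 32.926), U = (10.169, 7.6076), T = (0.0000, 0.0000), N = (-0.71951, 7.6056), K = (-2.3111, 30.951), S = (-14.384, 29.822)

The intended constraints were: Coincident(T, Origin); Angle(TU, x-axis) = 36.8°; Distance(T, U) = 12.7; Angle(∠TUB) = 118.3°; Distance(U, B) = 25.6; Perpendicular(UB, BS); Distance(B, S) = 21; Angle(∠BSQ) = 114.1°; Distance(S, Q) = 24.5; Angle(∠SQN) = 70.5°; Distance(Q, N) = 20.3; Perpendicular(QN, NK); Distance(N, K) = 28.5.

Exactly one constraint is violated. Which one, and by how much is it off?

Distance(N, K) = 28.5 — off by 5.10.

T = (0.00, 0.00) ✓; TU at 36.80° ✓; |TU| = 12.70 ✓; ∠TUB = 118.3° ✓; |UB| = 25.60 ✓; ∠(UB, BS) = 90.00° ✓; |BS| = 21.00 ✓; ∠BSQ = 114.1° ✓; |SQ| = 24.50 ✓; ∠SQN = 70.50° ✓; |QN| = 20.30 ✓; ∠(QN, NK) = 90.00° ✓; |NK| = 23.40 ✗.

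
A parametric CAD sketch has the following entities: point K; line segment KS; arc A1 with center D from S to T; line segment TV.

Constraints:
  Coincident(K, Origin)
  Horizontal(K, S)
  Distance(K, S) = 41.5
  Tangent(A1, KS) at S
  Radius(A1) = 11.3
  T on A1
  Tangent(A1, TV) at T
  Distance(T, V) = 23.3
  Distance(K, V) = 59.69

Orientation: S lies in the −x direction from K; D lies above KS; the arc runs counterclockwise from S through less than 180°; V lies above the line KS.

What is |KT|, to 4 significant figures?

37.46

K is at the origin; KS is horizontal with |KS| = 41.5 and S on the −x side, so S = (-41.50, 0.000). Since A1 is tangent to KS there, DS ⟂ KS, so D = S + (0, 11.3) = (-41.50, 11.30). Since DT ⟂ TV (tangency), |DV| = √(11.3² + 23.3²) = 25.90 regardless of where T sits on A1. So V lies on both circle(K, 59.69) and circle(D, 25.90); the above-KS intersection is V = (-47.18, 36.57). T is the foot of the tangent from V: T = (-32.66, 18.34).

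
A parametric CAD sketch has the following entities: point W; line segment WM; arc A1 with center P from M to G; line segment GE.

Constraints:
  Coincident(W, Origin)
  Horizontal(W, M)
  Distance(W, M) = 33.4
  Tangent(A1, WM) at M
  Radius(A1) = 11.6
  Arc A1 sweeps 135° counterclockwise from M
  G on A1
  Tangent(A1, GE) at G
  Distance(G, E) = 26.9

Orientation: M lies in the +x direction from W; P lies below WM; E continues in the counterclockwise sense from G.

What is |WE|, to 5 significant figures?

58.844

W is at the origin; W and M share the same y with |WM| = 33.4 and M on the +x side, so M = (33.400, 0.0000). Tangency of A1 to WM means the radius PM is perpendicular to WM, so P = M + (0, -11.6) = (33.400, -11.600). On A1, M sits at bearing 90° from P; a 135° counterclockwise sweep puts G at bearing 225°, so G = P + 11.6·(cos 225°, sin 225°) = (25.198, -19.802). A1 meets GE tangentially, so PG is at right angles to GE, so GE runs along (−sin 225°, cos 225°); with |GE| = 26.9, E = (44.219, -38.824). Then |WE| = |E − W| = 58.844.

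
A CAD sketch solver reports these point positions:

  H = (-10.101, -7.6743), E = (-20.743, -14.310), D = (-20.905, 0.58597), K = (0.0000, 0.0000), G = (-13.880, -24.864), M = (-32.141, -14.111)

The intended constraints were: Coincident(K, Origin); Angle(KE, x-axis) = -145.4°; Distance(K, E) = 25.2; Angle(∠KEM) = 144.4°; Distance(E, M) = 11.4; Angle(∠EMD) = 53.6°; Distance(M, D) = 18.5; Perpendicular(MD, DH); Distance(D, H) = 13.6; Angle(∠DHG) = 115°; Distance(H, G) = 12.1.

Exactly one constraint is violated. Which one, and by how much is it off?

Distance(H, G) = 12.1 — off by 5.50.

K = (0.00, 0.00) ✓; KE at -145.4° ✓; |KE| = 25.20 ✓; ∠KEM = 144.4° ✓; |EM| = 11.40 ✓; ∠EMD = 53.60° ✓; |MD| = 18.50 ✓; ∠(MD, DH) = 90.00° ✓; |DH| = 13.60 ✓; ∠DHG = 115.0° ✓; |HG| = 17.60 ✗.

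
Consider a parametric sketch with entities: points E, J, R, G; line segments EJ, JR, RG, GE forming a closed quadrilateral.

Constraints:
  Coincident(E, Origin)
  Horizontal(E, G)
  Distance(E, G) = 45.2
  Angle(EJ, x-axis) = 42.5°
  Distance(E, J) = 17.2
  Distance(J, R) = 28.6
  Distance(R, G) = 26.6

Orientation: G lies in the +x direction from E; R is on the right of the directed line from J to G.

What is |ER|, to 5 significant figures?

27.621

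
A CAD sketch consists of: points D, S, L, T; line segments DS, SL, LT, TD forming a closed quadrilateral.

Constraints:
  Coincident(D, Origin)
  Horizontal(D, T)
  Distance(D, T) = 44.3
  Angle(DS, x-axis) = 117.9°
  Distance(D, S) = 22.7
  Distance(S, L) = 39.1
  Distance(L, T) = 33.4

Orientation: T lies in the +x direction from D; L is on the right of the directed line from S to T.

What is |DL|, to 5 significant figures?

17.050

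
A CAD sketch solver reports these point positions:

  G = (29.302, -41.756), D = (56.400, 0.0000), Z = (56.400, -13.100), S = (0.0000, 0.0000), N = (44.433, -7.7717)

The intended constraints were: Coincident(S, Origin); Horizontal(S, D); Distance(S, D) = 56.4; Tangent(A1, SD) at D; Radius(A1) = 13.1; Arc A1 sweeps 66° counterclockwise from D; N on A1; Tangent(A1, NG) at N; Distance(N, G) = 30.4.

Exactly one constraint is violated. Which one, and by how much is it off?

Distance(N, G) = 30.4 — off by 6.80.

S = (0.00, 0.00) ✓; S.y = 0.00, D.y = 0.00 ✓; |SD| = 56.40 ✓; ∠(ZD, DS) = 90.00° ✓; |ZD| = 13.10 ✓; bearing(Z→N) − bearing(Z→D) = 66.00° ✓; |ZN| = 13.10 ✓; ∠(ZN, NG) = 90.00° ✓; |NG| = 37.20 ✗.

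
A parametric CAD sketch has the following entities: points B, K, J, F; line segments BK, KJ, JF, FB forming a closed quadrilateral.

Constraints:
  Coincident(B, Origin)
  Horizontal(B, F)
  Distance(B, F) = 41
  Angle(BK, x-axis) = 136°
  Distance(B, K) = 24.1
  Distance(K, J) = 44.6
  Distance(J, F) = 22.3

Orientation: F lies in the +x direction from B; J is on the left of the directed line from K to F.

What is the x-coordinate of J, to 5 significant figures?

27.256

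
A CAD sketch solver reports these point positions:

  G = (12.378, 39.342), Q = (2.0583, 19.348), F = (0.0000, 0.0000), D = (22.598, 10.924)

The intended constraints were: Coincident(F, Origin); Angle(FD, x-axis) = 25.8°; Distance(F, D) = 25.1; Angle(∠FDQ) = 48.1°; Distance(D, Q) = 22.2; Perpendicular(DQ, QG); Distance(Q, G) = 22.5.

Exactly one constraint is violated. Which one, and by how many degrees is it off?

Perpendicular(DQ, QG) — off by 5.00°.

F = (0.00, 0.00) ✓; FD at 25.80° ✓; |FD| = 25.10 ✓; ∠FDQ = 48.10° ✓; |DQ| = 22.20 ✓; ∠(DQ, QG) = 95.00° ✗; |QG| = 22.50 ✓.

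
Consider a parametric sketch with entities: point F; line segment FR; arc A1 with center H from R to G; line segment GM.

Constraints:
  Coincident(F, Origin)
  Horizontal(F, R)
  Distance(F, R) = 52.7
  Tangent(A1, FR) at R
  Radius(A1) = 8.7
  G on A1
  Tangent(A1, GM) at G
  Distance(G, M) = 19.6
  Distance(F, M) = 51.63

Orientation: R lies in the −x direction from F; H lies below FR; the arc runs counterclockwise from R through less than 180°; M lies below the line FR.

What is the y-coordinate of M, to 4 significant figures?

-28.01

Checks: |HG| = 8.700 ✓; ∠(HG, GM) = 90.00° ✓; |GM| = 19.60 ✓; |FM| = 51.63 ✓.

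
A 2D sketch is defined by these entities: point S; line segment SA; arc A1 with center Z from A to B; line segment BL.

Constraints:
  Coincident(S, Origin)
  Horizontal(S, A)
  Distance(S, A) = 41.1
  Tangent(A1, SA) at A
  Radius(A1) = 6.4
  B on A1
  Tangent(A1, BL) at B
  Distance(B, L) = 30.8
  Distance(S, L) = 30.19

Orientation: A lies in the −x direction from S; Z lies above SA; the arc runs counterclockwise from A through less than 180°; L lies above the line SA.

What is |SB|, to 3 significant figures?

36.3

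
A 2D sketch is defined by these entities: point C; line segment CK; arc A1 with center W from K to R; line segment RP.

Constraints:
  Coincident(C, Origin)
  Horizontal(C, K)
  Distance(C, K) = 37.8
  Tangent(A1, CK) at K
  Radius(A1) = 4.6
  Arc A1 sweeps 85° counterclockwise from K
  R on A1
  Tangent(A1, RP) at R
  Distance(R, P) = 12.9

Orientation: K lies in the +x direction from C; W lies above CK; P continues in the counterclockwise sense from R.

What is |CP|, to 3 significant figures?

46.7

C is at the origin; C and K share the same y with |CK| = 37.8 and K on the +x side, so K = (37.8, 0.00). A1 meets CK tangentially, so WK is at right angles to CK, so W = K + (0, 4.6) = (37.8, 4.60). On A1, K sits at bearing -90° from W; an 85° counterclockwise sweep puts R at bearing -5°, so R = W + 4.6·(cos -5°, sin -5°) = (42.4, 4.20). The tangent condition forces WR to be normal to RP, so RP runs along (−sin -5°, cos -5°); with |RP| = 12.9, P = (43.5, 17.0). Then |CP| = |P − C| = 46.7.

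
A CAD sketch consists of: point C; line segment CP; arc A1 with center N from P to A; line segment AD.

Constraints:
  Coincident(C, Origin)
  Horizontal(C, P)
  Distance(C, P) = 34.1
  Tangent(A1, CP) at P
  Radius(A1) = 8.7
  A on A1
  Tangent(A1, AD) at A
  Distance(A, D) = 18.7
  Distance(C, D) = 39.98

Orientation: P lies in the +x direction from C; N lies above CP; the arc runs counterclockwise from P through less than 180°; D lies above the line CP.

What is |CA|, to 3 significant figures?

43.1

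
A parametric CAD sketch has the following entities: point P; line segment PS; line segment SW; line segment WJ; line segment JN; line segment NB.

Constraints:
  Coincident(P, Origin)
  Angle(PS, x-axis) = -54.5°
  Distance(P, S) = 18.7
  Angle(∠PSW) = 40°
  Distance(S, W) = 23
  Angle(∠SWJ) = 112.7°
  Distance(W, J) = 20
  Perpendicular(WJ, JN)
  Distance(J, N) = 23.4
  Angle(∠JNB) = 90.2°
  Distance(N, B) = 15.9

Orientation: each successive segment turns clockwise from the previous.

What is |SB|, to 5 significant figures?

13.167

WJ ⟂ JN, so JN runs at 8.2000°; with |JN| = 23.4, N = (8.8999, 13.668). ∠JNB = 90.2° gives NB at -81.600° from the x-axis; with |NB| = 15.9, B = (11.223, -2.0616). Then |SB| = |B − S| = 13.167.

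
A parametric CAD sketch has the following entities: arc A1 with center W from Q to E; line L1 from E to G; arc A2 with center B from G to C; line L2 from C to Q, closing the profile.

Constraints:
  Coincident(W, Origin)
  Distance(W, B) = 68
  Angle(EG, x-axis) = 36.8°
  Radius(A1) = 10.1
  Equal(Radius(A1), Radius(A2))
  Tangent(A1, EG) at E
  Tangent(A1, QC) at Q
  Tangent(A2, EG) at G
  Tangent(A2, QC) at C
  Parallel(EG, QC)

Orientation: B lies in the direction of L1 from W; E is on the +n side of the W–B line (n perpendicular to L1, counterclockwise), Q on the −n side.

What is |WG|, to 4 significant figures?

68.75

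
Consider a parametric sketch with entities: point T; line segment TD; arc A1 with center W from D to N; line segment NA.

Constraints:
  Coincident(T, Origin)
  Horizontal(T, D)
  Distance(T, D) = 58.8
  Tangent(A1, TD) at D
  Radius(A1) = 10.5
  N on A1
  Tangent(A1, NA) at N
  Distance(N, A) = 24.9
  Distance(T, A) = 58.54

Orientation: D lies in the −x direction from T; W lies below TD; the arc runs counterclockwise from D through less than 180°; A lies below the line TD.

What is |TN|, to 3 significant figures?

68.3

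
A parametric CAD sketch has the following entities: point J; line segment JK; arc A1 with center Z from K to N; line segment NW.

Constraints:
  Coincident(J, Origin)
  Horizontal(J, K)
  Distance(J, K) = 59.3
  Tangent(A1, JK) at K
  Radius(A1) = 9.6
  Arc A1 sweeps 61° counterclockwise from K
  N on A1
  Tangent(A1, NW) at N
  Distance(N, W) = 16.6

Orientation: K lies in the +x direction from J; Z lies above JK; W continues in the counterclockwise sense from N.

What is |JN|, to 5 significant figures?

67.877

J is at the origin; JK is horizontal with |JK| = 59.3 and K on the +x side, so K = (59.300, 0.0000). A1 meets JK tangentially, so ZK is at right angles to JK, so Z = K + (0, 9.6) = (59.300, 9.6000). On A1, K sits at bearing -90° from Z; a 61° counterclockwise sweep puts N at bearing -29°, so N = Z + 9.6·(cos -29°, sin -29°) = (67.696, 4.9458). Then |JN| = |N − J| = 67.877.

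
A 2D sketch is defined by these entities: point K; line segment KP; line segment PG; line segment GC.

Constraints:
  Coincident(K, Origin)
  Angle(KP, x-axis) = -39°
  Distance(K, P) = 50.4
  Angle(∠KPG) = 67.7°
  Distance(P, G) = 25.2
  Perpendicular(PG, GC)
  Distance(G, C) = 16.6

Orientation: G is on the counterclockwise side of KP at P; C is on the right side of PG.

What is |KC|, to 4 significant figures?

63.52

∠KPG = 67.7°, so PG runs at -39.0° + (180° − 67.7°) = 73.30° from the x-axis; with |PG| = 25.2, G = P + 25.2·(cos 73.30°, sin 73.30°) = (46.41, -7.581). The perpendicularity gives GC at right angles to PG; with |GC| = 16.6 on the right of PG, C = G + 16.6·(0.9578, -0.2874) = (62.31, -12.35). Then |KC| = |C − K| = 63.52.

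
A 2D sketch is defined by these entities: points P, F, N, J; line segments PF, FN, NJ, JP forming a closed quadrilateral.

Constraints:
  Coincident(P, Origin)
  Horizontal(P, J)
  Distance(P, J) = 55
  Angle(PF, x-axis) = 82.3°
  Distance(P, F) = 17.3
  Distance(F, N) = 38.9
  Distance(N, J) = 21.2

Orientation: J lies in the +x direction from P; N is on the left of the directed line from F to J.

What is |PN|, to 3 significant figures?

44.2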